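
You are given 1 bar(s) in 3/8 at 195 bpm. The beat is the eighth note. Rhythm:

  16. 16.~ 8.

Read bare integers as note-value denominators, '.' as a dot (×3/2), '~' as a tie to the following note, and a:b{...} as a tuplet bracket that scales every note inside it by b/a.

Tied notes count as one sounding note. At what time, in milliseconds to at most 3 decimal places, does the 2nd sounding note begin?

1. 0.0ms @ 0 + 230.769ms (3/4)
2. 230.769ms @ 3/4 + 692.308ms (9/4)

note 2 onset = 3/4b = 230.769ms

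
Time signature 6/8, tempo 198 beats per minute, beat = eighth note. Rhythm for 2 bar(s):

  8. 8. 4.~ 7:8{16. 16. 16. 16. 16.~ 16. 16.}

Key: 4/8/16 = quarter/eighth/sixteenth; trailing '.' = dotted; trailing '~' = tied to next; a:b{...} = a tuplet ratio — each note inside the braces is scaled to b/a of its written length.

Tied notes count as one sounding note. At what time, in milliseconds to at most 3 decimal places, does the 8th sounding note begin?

1. 0.0ms @ 0 + 454.545ms (3/2)
2. 454.545ms @ 3/2 + 454.545ms (3/2)
3. 909.091ms @ 3 + 1168.831ms (27/7)
4. 2077.922ms @ 48/7 + 259.74ms (6/7)
5. 2337.662ms @ 54/7 + 259.74ms (6/7)
6. 2597.403ms @ 60/7 + 259.74ms (6/7)
7. 2857.143ms @ 66/7 + 519.481ms (12/7)
8. 3376.623ms @ 78/7 + 259.74ms (6/7)

note 8 onset = 78/7b = 3376.623ms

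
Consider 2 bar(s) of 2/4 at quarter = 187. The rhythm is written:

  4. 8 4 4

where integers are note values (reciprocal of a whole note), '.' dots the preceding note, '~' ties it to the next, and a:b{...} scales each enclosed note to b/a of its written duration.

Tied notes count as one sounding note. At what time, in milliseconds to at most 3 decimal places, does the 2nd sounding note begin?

1. 0.0ms @ 0 + 481.283ms (3/2)
2. 481.283ms @ 3/2 + 160.428ms (1/2)
3. 641.711ms @ 2 + 320.856ms (1)
4. 962.567ms @ 3 + 320.856ms (1)

note 2 onset = 3/2b = 481.283ms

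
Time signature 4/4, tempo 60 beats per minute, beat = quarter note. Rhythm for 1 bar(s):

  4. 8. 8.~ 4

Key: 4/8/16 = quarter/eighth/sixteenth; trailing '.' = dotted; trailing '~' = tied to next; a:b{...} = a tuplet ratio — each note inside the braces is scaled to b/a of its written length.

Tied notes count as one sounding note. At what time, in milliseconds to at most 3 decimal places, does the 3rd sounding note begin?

1. 0.0ms @ 0 + 1500.0ms (3/2)
2. 1500.0ms @ 3/2 + 750.0ms (3/4)
3. 2250.0ms @ 9/4 + 1750.0ms (7/4)

note 3 onset = 9/4b = 2250.0ms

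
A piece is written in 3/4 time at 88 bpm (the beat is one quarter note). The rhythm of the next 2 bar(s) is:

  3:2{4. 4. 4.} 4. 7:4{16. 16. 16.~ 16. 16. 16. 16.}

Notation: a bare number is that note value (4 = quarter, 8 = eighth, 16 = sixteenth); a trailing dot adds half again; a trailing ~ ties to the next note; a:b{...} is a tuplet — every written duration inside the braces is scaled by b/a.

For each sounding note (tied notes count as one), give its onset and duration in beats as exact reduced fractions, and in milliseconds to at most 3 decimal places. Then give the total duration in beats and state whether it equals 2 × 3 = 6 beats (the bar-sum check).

1) 0.0ms=0b +681.818ms=1b
2) 681.818ms=1b +681.818ms=1b
3) 1363.636ms=2b +681.818ms=1b
4) 2045.455ms=3b +1022.727ms=3/2b
5) 3068.182ms=9/2b +146.104ms=3/14b
6) 3214.286ms=33/7b +146.104ms=3/14b
7) 3360.39ms=69/14b +292.208ms=3/7b
8) 3652.597ms=75/14b +146.104ms=3/14b
9) 3798.701ms=39/7b +146.104ms=3/14b
10) 3944.805ms=81/14b +146.104ms=3/14b
Σ=6b of 6 (88bpm 3/4) — PASS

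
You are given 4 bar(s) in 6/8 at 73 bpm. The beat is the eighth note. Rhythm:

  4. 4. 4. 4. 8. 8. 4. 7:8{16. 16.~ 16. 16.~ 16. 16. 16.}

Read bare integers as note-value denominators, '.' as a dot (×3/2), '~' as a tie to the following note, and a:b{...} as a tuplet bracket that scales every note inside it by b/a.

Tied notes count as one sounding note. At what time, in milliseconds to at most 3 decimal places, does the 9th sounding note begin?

1. 0.0ms @ 0 + 2465.753ms (3)
2. 2465.753ms @ 3 + 2465.753ms (3)
3. 4931.507ms @ 6 + 2465.753ms (3)
4. 7397.26ms @ 9 + 2465.753ms (3)
5. 9863.014ms @ 12 + 1232.877ms (3/2)
6. 11095.89ms @ 27/2 + 1232.877ms (3/2)
7. 12328.767ms @ 15 + 2465.753ms (3)
8. 14794.521ms @ 18 + 704.501ms (6/7)
9. 15499.022ms @ 132/7 + 1409.002ms (12/7)
10. 16908.023ms @ 144/7 + 1409.002ms (12/7)
11. 18317.025ms @ 156/7 + 704.501ms (6/7)
12. 19021.526ms @ 162/7 + 704.501ms (6/7)

note 9 onset = 132/7b = 15499.022ms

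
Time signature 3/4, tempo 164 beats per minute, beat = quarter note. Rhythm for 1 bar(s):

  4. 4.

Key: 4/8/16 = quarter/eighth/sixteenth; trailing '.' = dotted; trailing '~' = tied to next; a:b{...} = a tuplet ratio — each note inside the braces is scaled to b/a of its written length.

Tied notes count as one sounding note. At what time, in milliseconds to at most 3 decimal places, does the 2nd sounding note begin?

note 2 onset = 3/2b = 548.78ms

1. 0.0ms @ 0 + 548.78ms (3/2)
2. 548.78ms @ 3/2 + 548.78ms (3/2)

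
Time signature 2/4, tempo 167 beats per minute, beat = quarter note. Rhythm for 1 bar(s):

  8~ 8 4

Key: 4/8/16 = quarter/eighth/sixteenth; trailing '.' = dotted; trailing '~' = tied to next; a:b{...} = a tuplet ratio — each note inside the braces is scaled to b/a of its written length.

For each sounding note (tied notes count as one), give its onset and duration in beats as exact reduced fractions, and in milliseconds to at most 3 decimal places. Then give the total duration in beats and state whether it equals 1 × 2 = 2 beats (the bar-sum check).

1) 0.0ms=0b +359.281ms=1b
2) 359.281ms=1b +359.281ms=1b
Σ=2b of 2 (167bpm 2/4) — PASS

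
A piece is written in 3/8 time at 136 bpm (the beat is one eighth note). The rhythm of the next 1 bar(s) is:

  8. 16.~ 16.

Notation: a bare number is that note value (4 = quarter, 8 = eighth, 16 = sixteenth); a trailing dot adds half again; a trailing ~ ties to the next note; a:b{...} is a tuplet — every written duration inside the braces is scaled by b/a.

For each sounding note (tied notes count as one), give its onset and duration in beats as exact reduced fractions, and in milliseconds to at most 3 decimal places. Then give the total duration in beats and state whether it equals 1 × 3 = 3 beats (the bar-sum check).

1) 0.0ms=0b +661.765ms=3/2b
2) 661.765ms=3/2b +661.765ms=3/2b
Σ=3b of 3 (136bpm 3/8) — PASS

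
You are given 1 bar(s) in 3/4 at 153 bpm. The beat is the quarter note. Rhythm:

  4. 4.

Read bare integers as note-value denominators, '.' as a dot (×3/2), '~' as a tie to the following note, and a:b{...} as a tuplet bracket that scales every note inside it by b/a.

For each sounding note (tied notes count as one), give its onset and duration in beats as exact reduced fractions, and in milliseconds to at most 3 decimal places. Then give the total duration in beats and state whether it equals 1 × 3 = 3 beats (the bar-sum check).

1) 0.0ms=0b +588.235ms=3/2b
2) 588.235ms=3/2b +588.235ms=3/2b
Σ=3b of 3 (153bpm 3/4) — PASS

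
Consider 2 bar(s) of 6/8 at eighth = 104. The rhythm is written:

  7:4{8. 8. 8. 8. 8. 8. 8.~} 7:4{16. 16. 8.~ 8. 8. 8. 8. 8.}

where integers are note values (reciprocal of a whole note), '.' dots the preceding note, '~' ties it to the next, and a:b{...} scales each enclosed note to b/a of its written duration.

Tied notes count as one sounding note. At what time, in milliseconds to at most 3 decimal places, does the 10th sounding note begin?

note 10 onset = 60/7b = 4945.055ms

1. 0.0ms @ 0 + 494.505ms (6/7)
2. 494.505ms @ 6/7 + 494.505ms (6/7)
3. 989.011ms @ 12/7 + 494.505ms (6/7)
4. 1483.516ms @ 18/7 + 494.505ms (6/7)
5. 1978.022ms @ 24/7 + 494.505ms (6/7)
6. 2472.527ms @ 30/7 + 494.505ms (6/7)
7. 2967.033ms @ 36/7 + 741.758ms (9/7)
8. 3708.791ms @ 45/7 + 247.253ms (3/7)
9. 3956.044ms @ 48/7 + 989.011ms (12/7)
10. 4945.055ms @ 60/7 + 494.505ms (6/7)
11. 5439.56ms @ 66/7 + 494.505ms (6/7)
12. 5934.066ms @ 72/7 + 494.505ms (6/7)
13. 6428.571ms @ 78/7 + 494.505ms (6/7)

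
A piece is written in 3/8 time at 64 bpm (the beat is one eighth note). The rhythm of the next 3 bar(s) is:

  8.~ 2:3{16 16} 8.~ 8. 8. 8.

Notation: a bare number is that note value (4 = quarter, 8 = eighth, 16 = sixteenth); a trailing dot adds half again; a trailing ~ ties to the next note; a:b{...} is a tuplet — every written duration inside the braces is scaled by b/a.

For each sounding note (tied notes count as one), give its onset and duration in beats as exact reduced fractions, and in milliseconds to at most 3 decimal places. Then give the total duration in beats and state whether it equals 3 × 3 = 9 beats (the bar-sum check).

1) 0.0ms=0b +2109.375ms=9/4b
2) 2109.375ms=9/4b +703.125ms=3/4b
3) 2812.5ms=3b +2812.5ms=3b
4) 5625.0ms=6b +1406.25ms=3/2b
5) 7031.25ms=15/2b +1406.25ms=3/2b
Σ=9b of 9 (64bpm 3/8) — PASS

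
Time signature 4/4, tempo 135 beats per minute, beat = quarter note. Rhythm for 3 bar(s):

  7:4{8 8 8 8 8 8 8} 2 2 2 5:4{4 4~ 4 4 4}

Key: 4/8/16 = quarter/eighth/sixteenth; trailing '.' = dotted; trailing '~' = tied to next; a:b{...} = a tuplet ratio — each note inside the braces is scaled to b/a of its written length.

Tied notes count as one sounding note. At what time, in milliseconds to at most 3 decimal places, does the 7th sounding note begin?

note 7 onset = 12/7b = 761.905ms

1. 0.0ms @ 0 + 126.984ms (2/7)
2. 126.984ms @ 2/7 + 126.984ms (2/7)
3. 253.968ms @ 4/7 + 126.984ms (2/7)
4. 380.952ms @ 6/7 + 126.984ms (2/7)
5. 507.937ms @ 8/7 + 126.984ms (2/7)
6. 634.921ms @ 10/7 + 126.984ms (2/7)
7. 761.905ms @ 12/7 + 126.984ms (2/7)
8. 888.889ms @ 2 + 888.889ms (2)
9. 1777.778ms @ 4 + 888.889ms (2)
10. 2666.667ms @ 6 + 888.889ms (2)
11. 3555.556ms @ 8 + 355.556ms (4/5)
12. 3911.111ms @ 44/5 + 711.111ms (8/5)
13. 4622.222ms @ 52/5 + 355.556ms (4/5)
14. 4977.778ms @ 56/5 + 355.556ms (4/5)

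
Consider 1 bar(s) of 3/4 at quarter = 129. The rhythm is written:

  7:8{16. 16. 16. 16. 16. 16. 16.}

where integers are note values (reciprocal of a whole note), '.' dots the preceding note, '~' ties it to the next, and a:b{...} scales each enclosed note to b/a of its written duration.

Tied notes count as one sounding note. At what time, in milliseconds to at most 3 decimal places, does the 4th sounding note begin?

note 4 onset = 9/7b = 598.007ms

1. 0.0ms @ 0 + 199.336ms (3/7)
2. 199.336ms @ 3/7 + 199.336ms (3/7)
3. 398.671ms @ 6/7 + 199.336ms (3/7)
4. 598.007ms @ 9/7 + 199.336ms (3/7)
5. 797.342ms @ 12/7 + 199.336ms (3/7)
6. 996.678ms @ 15/7 + 199.336ms (3/7)
7. 1196.013ms @ 18/7 + 199.336ms (3/7)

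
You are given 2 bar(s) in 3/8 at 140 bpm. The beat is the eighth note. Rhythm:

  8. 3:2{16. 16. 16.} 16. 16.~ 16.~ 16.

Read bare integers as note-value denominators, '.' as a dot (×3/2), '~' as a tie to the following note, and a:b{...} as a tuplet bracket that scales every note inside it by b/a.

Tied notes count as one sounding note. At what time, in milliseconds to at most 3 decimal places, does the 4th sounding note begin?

note 4 onset = 5/2b = 1071.429ms

1. 0.0ms @ 0 + 642.857ms (3/2)
2. 642.857ms @ 3/2 + 214.286ms (1/2)
3. 857.143ms @ 2 + 214.286ms (1/2)
4. 1071.429ms @ 5/2 + 214.286ms (1/2)
5. 1285.714ms @ 3 + 321.429ms (3/4)
6. 1607.143ms @ 15/4 + 964.286ms (9/4)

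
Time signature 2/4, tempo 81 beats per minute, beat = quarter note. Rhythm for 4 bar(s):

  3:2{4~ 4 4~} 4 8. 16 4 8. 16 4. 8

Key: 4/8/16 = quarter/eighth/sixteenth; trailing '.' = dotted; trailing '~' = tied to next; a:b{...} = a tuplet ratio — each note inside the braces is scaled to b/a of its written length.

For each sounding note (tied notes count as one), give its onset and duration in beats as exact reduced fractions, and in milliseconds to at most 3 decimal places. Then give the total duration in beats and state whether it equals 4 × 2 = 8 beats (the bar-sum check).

1) 0.0ms=0b +987.654ms=4/3b
2) 987.654ms=4/3b +1234.568ms=5/3b
3) 2222.222ms=3b +555.556ms=3/4b
4) 2777.778ms=15/4b +185.185ms=1/4b
5) 2962.963ms=4b +740.741ms=1b
6) 3703.704ms=5b +555.556ms=3/4b
7) 4259.259ms=23/4b +185.185ms=1/4b
8) 4444.444ms=6b +1111.111ms=3/2b
9) 5555.556ms=15/2b +370.37ms=1/2b
Σ=8b of 8 (81bpm 2/4) — PASS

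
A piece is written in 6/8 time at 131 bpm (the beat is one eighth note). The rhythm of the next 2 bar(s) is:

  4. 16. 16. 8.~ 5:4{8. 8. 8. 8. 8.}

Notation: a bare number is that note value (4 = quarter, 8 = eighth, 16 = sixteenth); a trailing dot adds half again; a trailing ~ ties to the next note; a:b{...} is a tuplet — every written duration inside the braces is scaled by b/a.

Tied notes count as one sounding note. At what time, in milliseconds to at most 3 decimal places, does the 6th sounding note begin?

note 6 onset = 42/5b = 3847.328ms

1. 0.0ms @ 0 + 1374.046ms (3)
2. 1374.046ms @ 3 + 343.511ms (3/4)
3. 1717.557ms @ 15/4 + 343.511ms (3/4)
4. 2061.069ms @ 9/2 + 1236.641ms (27/10)
5. 3297.71ms @ 36/5 + 549.618ms (6/5)
6. 3847.328ms @ 42/5 + 549.618ms (6/5)
7. 4396.947ms @ 48/5 + 549.618ms (6/5)
8. 4946.565ms @ 54/5 + 549.618ms (6/5)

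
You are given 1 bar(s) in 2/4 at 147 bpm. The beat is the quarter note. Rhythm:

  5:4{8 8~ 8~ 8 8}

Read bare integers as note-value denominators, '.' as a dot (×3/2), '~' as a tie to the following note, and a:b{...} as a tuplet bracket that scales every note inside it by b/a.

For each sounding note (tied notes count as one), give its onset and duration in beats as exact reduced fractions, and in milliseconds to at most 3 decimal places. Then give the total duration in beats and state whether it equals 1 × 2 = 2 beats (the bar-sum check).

1) 0.0ms=0b +163.265ms=2/5b
2) 163.265ms=2/5b +489.796ms=6/5b
3) 653.061ms=8/5b +163.265ms=2/5b
Σ=2b of 2 (147bpm 2/4) — PASS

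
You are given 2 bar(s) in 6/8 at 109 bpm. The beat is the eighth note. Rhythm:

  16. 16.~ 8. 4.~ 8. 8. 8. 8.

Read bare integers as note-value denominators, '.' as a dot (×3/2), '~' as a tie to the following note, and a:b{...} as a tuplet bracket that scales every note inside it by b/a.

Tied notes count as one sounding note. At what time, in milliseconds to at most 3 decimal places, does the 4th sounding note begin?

1. 0.0ms @ 0 + 412.844ms (3/4)
2. 412.844ms @ 3/4 + 1238.532ms (9/4)
3. 1651.376ms @ 3 + 2477.064ms (9/2)
4. 4128.44ms @ 15/2 + 825.688ms (3/2)
5. 4954.128ms @ 9 + 825.688ms (3/2)
6. 5779.817ms @ 21/2 + 825.688ms (3/2)

note 4 onset = 15/2b = 4128.44ms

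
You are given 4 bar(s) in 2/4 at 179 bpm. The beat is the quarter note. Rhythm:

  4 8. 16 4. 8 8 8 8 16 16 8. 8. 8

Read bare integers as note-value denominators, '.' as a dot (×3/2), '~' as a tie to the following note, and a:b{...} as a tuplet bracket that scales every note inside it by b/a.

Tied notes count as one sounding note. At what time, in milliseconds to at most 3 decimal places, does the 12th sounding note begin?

1. 0.0ms @ 0 + 335.196ms (1)
2. 335.196ms @ 1 + 251.397ms (3/4)
3. 586.592ms @ 7/4 + 83.799ms (1/4)
4. 670.391ms @ 2 + 502.793ms (3/2)
5. 1173.184ms @ 7/2 + 167.598ms (1/2)
6. 1340.782ms @ 4 + 167.598ms (1/2)
7. 1508.38ms @ 9/2 + 167.598ms (1/2)
8. 1675.978ms @ 5 + 167.598ms (1/2)
9. 1843.575ms @ 11/2 + 83.799ms (1/4)
10. 1927.374ms @ 23/4 + 83.799ms (1/4)
11. 2011.173ms @ 6 + 251.397ms (3/4)
12. 2262.57ms @ 27/4 + 251.397ms (3/4)
13. 2513.966ms @ 15/2 + 167.598ms (1/2)

note 12 onset = 27/4b = 2262.57ms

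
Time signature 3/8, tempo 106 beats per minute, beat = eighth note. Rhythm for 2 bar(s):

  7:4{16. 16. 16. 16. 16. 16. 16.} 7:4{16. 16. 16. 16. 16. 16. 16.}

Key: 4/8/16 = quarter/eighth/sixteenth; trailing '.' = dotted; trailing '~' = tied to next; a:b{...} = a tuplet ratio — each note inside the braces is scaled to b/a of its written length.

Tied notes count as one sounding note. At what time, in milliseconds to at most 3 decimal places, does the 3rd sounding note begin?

1. 0.0ms @ 0 + 242.588ms (3/7)
2. 242.588ms @ 3/7 + 242.588ms (3/7)
3. 485.175ms @ 6/7 + 242.588ms (3/7)
4. 727.763ms @ 9/7 + 242.588ms (3/7)
5. 970.35ms @ 12/7 + 242.588ms (3/7)
6. 1212.938ms @ 15/7 + 242.588ms (3/7)
7. 1455.526ms @ 18/7 + 242.588ms (3/7)
8. 1698.113ms @ 3 + 242.588ms (3/7)
9. 1940.701ms @ 24/7 + 242.588ms (3/7)
10. 2183.288ms @ 27/7 + 242.588ms (3/7)
11. 2425.876ms @ 30/7 + 242.588ms (3/7)
12. 2668.464ms @ 33/7 + 242.588ms (3/7)
13. 2911.051ms @ 36/7 + 242.588ms (3/7)
14. 3153.639ms @ 39/7 + 242.588ms (3/7)

note 3 onset = 6/7b = 485.175ms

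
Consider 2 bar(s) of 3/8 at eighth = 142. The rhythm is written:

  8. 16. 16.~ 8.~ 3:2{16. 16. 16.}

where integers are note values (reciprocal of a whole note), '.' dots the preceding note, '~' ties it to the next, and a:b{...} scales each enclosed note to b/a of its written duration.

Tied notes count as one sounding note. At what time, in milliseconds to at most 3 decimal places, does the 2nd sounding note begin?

note 2 onset = 3/2b = 633.803ms

1. 0.0ms @ 0 + 633.803ms (3/2)
2. 633.803ms @ 3/2 + 316.901ms (3/4)
3. 950.704ms @ 9/4 + 1161.972ms (11/4)
4. 2112.676ms @ 5 + 211.268ms (1/2)
5. 2323.944ms @ 11/2 + 211.268ms (1/2)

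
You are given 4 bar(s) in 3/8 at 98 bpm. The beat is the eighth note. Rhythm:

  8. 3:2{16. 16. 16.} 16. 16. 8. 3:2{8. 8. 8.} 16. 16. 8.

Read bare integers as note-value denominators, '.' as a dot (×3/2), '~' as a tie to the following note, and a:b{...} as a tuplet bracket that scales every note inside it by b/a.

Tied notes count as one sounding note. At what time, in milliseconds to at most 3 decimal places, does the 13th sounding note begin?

1. 0.0ms @ 0 + 918.367ms (3/2)
2. 918.367ms @ 3/2 + 306.122ms (1/2)
3. 1224.49ms @ 2 + 306.122ms (1/2)
4. 1530.612ms @ 5/2 + 306.122ms (1/2)
5. 1836.735ms @ 3 + 459.184ms (3/4)
6. 2295.918ms @ 15/4 + 459.184ms (3/4)
7. 2755.102ms @ 9/2 + 918.367ms (3/2)
8. 3673.469ms @ 6 + 612.245ms (1)
9. 4285.714ms @ 7 + 612.245ms (1)
10. 4897.959ms @ 8 + 612.245ms (1)
11. 5510.204ms @ 9 + 459.184ms (3/4)
12. 5969.388ms @ 39/4 + 459.184ms (3/4)
13. 6428.571ms @ 21/2 + 918.367ms (3/2)

note 13 onset = 21/2b = 6428.571ms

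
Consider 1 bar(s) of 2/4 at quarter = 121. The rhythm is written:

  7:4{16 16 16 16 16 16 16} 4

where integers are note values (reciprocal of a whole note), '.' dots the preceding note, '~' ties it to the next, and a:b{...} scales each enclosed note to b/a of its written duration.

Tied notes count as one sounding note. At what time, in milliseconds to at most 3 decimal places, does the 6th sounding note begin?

1. 0.0ms @ 0 + 70.838ms (1/7)
2. 70.838ms @ 1/7 + 70.838ms (1/7)
3. 141.677ms @ 2/7 + 70.838ms (1/7)
4. 212.515ms @ 3/7 + 70.838ms (1/7)
5. 283.353ms @ 4/7 + 70.838ms (1/7)
6. 354.191ms @ 5/7 + 70.838ms (1/7)
7. 425.03ms @ 6/7 + 70.838ms (1/7)
8. 495.868ms @ 1 + 495.868ms (1)

note 6 onset = 5/7b = 354.191ms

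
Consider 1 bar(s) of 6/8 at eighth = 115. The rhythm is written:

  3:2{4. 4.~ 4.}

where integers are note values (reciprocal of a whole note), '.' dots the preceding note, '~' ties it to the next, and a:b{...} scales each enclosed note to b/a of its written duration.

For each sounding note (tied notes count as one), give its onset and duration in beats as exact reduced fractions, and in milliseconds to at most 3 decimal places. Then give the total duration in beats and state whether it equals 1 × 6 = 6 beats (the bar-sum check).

1) 0.0ms=0b +1043.478ms=2b
2) 1043.478ms=2b +2086.957ms=4b
Σ=6b of 6 (115bpm 6/8) — PASS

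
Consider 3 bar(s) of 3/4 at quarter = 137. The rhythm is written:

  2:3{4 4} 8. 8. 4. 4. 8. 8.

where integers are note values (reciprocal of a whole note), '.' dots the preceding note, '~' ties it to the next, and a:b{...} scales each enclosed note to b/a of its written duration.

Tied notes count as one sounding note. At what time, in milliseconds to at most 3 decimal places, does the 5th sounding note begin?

1. 0.0ms @ 0 + 656.934ms (3/2)
2. 656.934ms @ 3/2 + 656.934ms (3/2)
3. 1313.869ms @ 3 + 328.467ms (3/4)
4. 1642.336ms @ 15/4 + 328.467ms (3/4)
5. 1970.803ms @ 9/2 + 656.934ms (3/2)
6. 2627.737ms @ 6 + 656.934ms (3/2)
7. 3284.672ms @ 15/2 + 328.467ms (3/4)
8. 3613.139ms @ 33/4 + 328.467ms (3/4)

note 5 onset = 9/2b = 1970.803ms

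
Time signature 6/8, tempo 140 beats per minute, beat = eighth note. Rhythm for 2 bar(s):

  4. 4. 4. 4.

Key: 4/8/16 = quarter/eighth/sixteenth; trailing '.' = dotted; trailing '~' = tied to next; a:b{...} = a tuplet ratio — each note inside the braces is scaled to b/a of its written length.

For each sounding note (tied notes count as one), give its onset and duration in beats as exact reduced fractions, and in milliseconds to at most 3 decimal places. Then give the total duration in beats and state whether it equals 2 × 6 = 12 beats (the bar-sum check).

1) 0.0ms=0b +1285.714ms=3b
2) 1285.714ms=3b +1285.714ms=3b
3) 2571.429ms=6b +1285.714ms=3b
4) 3857.143ms=9b +1285.714ms=3b
Σ=12b of 12 (140bpm 6/8) — PASS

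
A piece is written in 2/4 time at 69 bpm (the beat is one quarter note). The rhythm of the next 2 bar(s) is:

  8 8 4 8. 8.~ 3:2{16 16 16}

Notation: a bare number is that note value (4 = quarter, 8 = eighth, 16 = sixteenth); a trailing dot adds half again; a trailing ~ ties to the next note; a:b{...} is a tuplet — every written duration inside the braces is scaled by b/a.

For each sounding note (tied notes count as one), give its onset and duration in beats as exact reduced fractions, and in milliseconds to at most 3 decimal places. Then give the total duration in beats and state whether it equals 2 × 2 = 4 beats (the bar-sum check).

1) 0.0ms=0b +434.783ms=1/2b
2) 434.783ms=1/2b +434.783ms=1/2b
3) 869.565ms=1b +869.565ms=1b
4) 1739.13ms=2b +652.174ms=3/4b
5) 2391.304ms=11/4b +797.101ms=11/12b
6) 3188.406ms=11/3b +144.928ms=1/6b
7) 3333.333ms=23/6b +144.928ms=1/6b
Σ=4b of 4 (69bpm 2/4) — PASS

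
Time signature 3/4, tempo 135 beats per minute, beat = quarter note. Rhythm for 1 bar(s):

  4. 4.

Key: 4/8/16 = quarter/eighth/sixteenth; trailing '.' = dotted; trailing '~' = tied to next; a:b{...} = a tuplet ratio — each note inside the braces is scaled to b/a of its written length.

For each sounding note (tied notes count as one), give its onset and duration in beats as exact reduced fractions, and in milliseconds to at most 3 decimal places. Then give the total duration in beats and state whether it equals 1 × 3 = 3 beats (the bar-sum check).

1) 0.0ms=0b +666.667ms=3/2b
2) 666.667ms=3/2b +666.667ms=3/2b
Σ=3b of 3 (135bpm 3/4) — PASS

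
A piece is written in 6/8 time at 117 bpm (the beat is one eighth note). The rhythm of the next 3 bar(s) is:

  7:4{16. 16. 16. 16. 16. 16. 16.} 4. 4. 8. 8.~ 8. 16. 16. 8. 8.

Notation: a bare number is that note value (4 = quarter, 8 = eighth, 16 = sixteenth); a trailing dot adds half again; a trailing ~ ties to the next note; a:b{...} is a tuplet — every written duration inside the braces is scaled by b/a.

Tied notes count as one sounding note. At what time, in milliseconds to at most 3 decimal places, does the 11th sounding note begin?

note 11 onset = 21/2b = 5384.615ms

1. 0.0ms @ 0 + 219.78ms (3/7)
2. 219.78ms @ 3/7 + 219.78ms (3/7)
3. 439.56ms @ 6/7 + 219.78ms (3/7)
4. 659.341ms @ 9/7 + 219.78ms (3/7)
5. 879.121ms @ 12/7 + 219.78ms (3/7)
6. 1098.901ms @ 15/7 + 219.78ms (3/7)
7. 1318.681ms @ 18/7 + 219.78ms (3/7)
8. 1538.462ms @ 3 + 1538.462ms (3)
9. 3076.923ms @ 6 + 1538.462ms (3)
10. 4615.385ms @ 9 + 769.231ms (3/2)
11. 5384.615ms @ 21/2 + 1538.462ms (3)
12. 6923.077ms @ 27/2 + 384.615ms (3/4)
13. 7307.692ms @ 57/4 + 384.615ms (3/4)
14. 7692.308ms @ 15 + 769.231ms (3/2)
15. 8461.538ms @ 33/2 + 769.231ms (3/2)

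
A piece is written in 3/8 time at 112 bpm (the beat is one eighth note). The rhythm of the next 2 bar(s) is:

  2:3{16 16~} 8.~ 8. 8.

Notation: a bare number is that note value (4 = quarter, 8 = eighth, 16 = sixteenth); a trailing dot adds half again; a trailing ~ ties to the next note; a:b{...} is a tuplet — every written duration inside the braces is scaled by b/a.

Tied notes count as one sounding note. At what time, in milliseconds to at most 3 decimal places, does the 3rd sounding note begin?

note 3 onset = 9/2b = 2410.714ms

1. 0.0ms @ 0 + 401.786ms (3/4)
2. 401.786ms @ 3/4 + 2008.929ms (15/4)
3. 2410.714ms @ 9/2 + 803.571ms (3/2)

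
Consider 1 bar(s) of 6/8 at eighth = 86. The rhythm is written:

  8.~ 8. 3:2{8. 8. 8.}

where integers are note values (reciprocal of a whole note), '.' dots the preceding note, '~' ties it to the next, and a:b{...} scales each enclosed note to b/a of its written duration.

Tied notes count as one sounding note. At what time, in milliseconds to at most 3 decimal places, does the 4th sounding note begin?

note 4 onset = 5b = 3488.372ms

1. 0.0ms @ 0 + 2093.023ms (3)
2. 2093.023ms @ 3 + 697.674ms (1)
3. 2790.698ms @ 4 + 697.674ms (1)
4. 3488.372ms @ 5 + 697.674ms (1)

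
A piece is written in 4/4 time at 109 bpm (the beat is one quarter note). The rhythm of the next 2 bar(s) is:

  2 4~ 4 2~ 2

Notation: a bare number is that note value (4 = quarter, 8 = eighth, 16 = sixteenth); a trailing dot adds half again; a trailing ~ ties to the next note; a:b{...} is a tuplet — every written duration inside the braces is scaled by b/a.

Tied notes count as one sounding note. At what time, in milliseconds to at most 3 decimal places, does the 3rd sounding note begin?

1. 0.0ms @ 0 + 1100.917ms (2)
2. 1100.917ms @ 2 + 1100.917ms (2)
3. 2201.835ms @ 4 + 2201.835ms (4)

note 3 onset = 4b = 2201.835ms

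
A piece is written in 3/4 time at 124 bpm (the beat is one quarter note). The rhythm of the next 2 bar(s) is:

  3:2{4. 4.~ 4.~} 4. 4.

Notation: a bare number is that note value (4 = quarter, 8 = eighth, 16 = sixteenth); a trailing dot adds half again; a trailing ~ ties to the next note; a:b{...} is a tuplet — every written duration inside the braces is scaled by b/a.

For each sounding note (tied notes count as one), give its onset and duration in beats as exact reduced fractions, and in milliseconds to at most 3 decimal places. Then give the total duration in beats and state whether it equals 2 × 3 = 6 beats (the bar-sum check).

1) 0.0ms=0b +483.871ms=1b
2) 483.871ms=1b +1693.548ms=7/2b
3) 2177.419ms=9/2b +725.806ms=3/2b
Σ=6b of 6 (124bpm 3/4) — PASS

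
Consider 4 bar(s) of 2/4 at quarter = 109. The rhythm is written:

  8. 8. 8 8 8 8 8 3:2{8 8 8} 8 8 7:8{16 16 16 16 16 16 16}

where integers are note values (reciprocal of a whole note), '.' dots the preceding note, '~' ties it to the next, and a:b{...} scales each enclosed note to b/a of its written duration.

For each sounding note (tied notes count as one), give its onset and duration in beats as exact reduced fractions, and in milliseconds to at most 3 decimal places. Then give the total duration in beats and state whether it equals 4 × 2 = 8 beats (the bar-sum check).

1) 0.0ms=0b +412.844ms=3/4b
2) 412.844ms=3/4b +412.844ms=3/4b
3) 825.688ms=3/2b +275.229ms=1/2b
4) 1100.917ms=2b +275.229ms=1/2b
5) 1376.147ms=5/2b +275.229ms=1/2b
6) 1651.376ms=3b +275.229ms=1/2b
7) 1926.606ms=7/2b +275.229ms=1/2b
8) 2201.835ms=4b +183.486ms=1/3b
9) 2385.321ms=13/3b +183.486ms=1/3b
10) 2568.807ms=14/3b +183.486ms=1/3b
11) 2752.294ms=5b +275.229ms=1/2b
12) 3027.523ms=11/2b +275.229ms=1/2b
13) 3302.752ms=6b +157.274ms=2/7b
14) 3460.026ms=44/7b +157.274ms=2/7b
15) 3617.3ms=46/7b +157.274ms=2/7b
16) 3774.574ms=48/7b +157.274ms=2/7b
17) 3931.848ms=50/7b +157.274ms=2/7b
18) 4089.122ms=52/7b +157.274ms=2/7b
19) 4246.396ms=54/7b +157.274ms=2/7b
Σ=8b of 8 (109bpm 2/4) — PASS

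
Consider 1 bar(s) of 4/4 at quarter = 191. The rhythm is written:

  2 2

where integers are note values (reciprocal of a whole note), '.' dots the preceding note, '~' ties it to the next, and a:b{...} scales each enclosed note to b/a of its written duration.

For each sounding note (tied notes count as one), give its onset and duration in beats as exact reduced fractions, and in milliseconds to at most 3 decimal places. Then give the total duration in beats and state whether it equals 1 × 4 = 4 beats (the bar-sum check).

1) 0.0ms=0b +628.272ms=2b
2) 628.272ms=2b +628.272ms=2b
Σ=4b of 4 (191bpm 4/4) — PASS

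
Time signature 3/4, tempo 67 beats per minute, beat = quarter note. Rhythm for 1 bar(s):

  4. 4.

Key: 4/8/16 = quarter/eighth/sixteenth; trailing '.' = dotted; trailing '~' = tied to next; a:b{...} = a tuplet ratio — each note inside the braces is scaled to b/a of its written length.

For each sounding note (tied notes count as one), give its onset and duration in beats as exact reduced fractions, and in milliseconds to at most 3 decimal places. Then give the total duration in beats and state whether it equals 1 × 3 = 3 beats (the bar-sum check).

1) 0.0ms=0b +1343.284ms=3/2b
2) 1343.284ms=3/2b +1343.284ms=3/2b
Σ=3b of 3 (67bpm 3/4) — PASS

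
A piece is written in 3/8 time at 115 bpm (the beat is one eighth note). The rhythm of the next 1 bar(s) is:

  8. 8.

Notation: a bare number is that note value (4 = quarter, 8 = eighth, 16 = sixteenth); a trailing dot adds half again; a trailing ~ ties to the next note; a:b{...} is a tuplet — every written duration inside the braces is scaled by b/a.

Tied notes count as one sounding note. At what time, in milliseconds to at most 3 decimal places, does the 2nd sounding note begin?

1. 0.0ms @ 0 + 782.609ms (3/2)
2. 782.609ms @ 3/2 + 782.609ms (3/2)

note 2 onset = 3/2b = 782.609ms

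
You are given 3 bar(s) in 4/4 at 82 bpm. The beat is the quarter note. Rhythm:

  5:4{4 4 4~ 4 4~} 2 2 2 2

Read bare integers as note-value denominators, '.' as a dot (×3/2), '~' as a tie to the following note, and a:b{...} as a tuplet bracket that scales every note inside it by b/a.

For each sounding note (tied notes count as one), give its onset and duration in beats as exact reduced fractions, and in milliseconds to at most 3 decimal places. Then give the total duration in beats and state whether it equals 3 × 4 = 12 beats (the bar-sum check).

1) 0.0ms=0b +585.366ms=4/5b
2) 585.366ms=4/5b +585.366ms=4/5b
3) 1170.732ms=8/5b +1170.732ms=8/5b
4) 2341.463ms=16/5b +2048.78ms=14/5b
5) 4390.244ms=6b +1463.415ms=2b
6) 5853.659ms=8b +1463.415ms=2b
7) 7317.073ms=10b +1463.415ms=2b
Σ=12b of 12 (82bpm 4/4) — PASS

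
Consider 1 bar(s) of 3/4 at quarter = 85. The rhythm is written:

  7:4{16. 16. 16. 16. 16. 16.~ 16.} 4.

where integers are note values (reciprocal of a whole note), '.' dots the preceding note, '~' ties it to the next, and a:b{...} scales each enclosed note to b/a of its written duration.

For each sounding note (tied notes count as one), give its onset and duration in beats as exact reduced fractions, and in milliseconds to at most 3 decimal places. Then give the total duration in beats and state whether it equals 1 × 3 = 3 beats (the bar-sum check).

1) 0.0ms=0b +151.261ms=3/14b
2) 151.261ms=3/14b +151.261ms=3/14b
3) 302.521ms=3/7b +151.261ms=3/14b
4) 453.782ms=9/14b +151.261ms=3/14b
5) 605.042ms=6/7b +151.261ms=3/14b
6) 756.303ms=15/14b +302.521ms=3/7b
7) 1058.824ms=3/2b +1058.824ms=3/2b
Σ=3b of 3 (85bpm 3/4) — PASS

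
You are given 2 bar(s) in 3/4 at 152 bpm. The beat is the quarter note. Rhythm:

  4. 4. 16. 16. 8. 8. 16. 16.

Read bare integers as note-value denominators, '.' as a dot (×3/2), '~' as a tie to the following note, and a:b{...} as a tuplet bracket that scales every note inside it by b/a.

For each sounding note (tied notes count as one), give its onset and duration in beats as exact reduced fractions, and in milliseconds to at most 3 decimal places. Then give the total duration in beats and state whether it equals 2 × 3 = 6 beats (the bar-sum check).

1) 0.0ms=0b +592.105ms=3/2b
2) 592.105ms=3/2b +592.105ms=3/2b
3) 1184.211ms=3b +148.026ms=3/8b
4) 1332.237ms=27/8b +148.026ms=3/8b
5) 1480.263ms=15/4b +296.053ms=3/4b
6) 1776.316ms=9/2b +296.053ms=3/4b
7) 2072.368ms=21/4b +148.026ms=3/8b
8) 2220.395ms=45/8b +148.026ms=3/8b
Σ=6b of 6 (152bpm 3/4) — PASS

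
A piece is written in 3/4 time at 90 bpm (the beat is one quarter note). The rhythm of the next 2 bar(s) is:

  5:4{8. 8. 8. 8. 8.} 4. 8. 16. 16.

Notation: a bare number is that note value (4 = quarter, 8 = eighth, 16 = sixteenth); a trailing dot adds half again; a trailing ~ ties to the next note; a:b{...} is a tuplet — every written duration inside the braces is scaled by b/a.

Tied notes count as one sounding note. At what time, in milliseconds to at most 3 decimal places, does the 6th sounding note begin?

1. 0.0ms @ 0 + 400.0ms (3/5)
2. 400.0ms @ 3/5 + 400.0ms (3/5)
3. 800.0ms @ 6/5 + 400.0ms (3/5)
4. 1200.0ms @ 9/5 + 400.0ms (3/5)
5. 1600.0ms @ 12/5 + 400.0ms (3/5)
6. 2000.0ms @ 3 + 1000.0ms (3/2)
7. 3000.0ms @ 9/2 + 500.0ms (3/4)
8. 3500.0ms @ 21/4 + 250.0ms (3/8)
9. 3750.0ms @ 45/8 + 250.0ms (3/8)

note 6 onset = 3b = 2000.0ms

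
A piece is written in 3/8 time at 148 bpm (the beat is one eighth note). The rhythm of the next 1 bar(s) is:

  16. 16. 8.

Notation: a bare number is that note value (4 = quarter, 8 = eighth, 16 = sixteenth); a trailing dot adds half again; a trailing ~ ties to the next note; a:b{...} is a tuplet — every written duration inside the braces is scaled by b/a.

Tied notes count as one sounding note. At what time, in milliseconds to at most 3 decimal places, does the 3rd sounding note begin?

1. 0.0ms @ 0 + 304.054ms (3/4)
2. 304.054ms @ 3/4 + 304.054ms (3/4)
3. 608.108ms @ 3/2 + 608.108ms (3/2)

note 3 onset = 3/2b = 608.108ms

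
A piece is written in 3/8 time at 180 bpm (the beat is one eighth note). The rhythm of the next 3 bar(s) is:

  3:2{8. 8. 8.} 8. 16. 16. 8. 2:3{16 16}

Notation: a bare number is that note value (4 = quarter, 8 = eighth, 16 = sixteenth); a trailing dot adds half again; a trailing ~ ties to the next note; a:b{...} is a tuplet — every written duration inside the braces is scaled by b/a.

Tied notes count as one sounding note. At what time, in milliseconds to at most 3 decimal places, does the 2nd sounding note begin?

1. 0.0ms @ 0 + 333.333ms (1)
2. 333.333ms @ 1 + 333.333ms (1)
3. 666.667ms @ 2 + 333.333ms (1)
4. 1000.0ms @ 3 + 500.0ms (3/2)
5. 1500.0ms @ 9/2 + 250.0ms (3/4)
6. 1750.0ms @ 21/4 + 250.0ms (3/4)
7. 2000.0ms @ 6 + 500.0ms (3/2)
8. 2500.0ms @ 15/2 + 250.0ms (3/4)
9. 2750.0ms @ 33/4 + 250.0ms (3/4)

note 2 onset = 1b = 333.333ms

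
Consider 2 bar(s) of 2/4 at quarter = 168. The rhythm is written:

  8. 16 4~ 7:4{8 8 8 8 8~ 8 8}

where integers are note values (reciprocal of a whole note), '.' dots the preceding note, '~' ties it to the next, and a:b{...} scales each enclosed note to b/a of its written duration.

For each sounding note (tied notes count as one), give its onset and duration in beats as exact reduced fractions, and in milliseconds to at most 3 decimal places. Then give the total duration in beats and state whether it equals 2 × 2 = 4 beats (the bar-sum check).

1) 0.0ms=0b +267.857ms=3/4b
2) 267.857ms=3/4b +89.286ms=1/4b
3) 357.143ms=1b +459.184ms=9/7b
4) 816.327ms=16/7b +102.041ms=2/7b
5) 918.367ms=18/7b +102.041ms=2/7b
6) 1020.408ms=20/7b +102.041ms=2/7b
7) 1122.449ms=22/7b +204.082ms=4/7b
8) 1326.531ms=26/7b +102.041ms=2/7b
Σ=4b of 4 (168bpm 2/4) — PASS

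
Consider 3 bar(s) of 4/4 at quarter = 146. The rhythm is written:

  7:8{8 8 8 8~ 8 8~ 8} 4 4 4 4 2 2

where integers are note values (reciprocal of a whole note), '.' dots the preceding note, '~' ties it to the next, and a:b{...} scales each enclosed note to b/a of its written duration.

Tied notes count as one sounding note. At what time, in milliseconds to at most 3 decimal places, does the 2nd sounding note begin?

1. 0.0ms @ 0 + 234.834ms (4/7)
2. 234.834ms @ 4/7 + 234.834ms (4/7)
3. 469.667ms @ 8/7 + 234.834ms (4/7)
4. 704.501ms @ 12/7 + 469.667ms (8/7)
5. 1174.168ms @ 20/7 + 469.667ms (8/7)
6. 1643.836ms @ 4 + 410.959ms (1)
7. 2054.795ms @ 5 + 410.959ms (1)
8. 2465.753ms @ 6 + 410.959ms (1)
9. 2876.712ms @ 7 + 410.959ms (1)
10. 3287.671ms @ 8 + 821.918ms (2)
11. 4109.589ms @ 10 + 821.918ms (2)

note 2 onset = 4/7b = 234.834ms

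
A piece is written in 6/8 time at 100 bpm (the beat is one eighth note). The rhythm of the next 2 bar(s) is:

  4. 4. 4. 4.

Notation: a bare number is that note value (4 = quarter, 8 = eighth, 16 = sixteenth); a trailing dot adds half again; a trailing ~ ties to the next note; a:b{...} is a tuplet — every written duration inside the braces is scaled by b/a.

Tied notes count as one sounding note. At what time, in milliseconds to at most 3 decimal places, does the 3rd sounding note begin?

note 3 onset = 6b = 3600.0ms

1. 0.0ms @ 0 + 1800.0ms (3)
2. 1800.0ms @ 3 + 1800.0ms (3)
3. 3600.0ms @ 6 + 1800.0ms (3)
4. 5400.0ms @ 9 + 1800.0ms (3)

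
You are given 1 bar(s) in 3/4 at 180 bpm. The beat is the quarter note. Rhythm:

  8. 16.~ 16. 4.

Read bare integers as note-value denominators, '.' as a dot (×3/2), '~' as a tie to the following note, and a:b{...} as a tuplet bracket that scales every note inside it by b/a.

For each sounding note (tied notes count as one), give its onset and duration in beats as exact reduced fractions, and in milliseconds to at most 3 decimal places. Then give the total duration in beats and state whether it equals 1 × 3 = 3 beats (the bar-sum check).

1) 0.0ms=0b +250.0ms=3/4b
2) 250.0ms=3/4b +250.0ms=3/4b
3) 500.0ms=3/2b +500.0ms=3/2b
Σ=3b of 3 (180bpm 3/4) — PASS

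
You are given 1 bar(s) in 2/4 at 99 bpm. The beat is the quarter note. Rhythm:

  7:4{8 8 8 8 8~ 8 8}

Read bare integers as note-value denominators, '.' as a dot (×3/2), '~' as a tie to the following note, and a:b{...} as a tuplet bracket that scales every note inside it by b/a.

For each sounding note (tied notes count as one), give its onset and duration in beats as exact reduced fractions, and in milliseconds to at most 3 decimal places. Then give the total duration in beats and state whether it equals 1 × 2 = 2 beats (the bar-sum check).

1) 0.0ms=0b +173.16ms=2/7b
2) 173.16ms=2/7b +173.16ms=2/7b
3) 346.32ms=4/7b +173.16ms=2/7b
4) 519.481ms=6/7b +173.16ms=2/7b
5) 692.641ms=8/7b +346.32ms=4/7b
6) 1038.961ms=12/7b +173.16ms=2/7b
Σ=2b of 2 (99bpm 2/4) — PASS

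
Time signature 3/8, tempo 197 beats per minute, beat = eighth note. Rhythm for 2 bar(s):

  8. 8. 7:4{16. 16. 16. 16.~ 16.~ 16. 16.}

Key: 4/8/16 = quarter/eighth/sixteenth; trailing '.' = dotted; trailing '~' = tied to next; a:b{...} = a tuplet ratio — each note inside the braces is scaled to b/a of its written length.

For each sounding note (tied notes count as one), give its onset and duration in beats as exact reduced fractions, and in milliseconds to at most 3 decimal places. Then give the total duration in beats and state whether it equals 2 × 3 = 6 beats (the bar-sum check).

1) 0.0ms=0b +456.853ms=3/2b
2) 456.853ms=3/2b +456.853ms=3/2b
3) 913.706ms=3b +130.529ms=3/7b
4) 1044.235ms=24/7b +130.529ms=3/7b
5) 1174.764ms=27/7b +130.529ms=3/7b
6) 1305.294ms=30/7b +391.588ms=9/7b
7) 1696.882ms=39/7b +130.529ms=3/7b
Σ=6b of 6 (197bpm 3/8) — PASS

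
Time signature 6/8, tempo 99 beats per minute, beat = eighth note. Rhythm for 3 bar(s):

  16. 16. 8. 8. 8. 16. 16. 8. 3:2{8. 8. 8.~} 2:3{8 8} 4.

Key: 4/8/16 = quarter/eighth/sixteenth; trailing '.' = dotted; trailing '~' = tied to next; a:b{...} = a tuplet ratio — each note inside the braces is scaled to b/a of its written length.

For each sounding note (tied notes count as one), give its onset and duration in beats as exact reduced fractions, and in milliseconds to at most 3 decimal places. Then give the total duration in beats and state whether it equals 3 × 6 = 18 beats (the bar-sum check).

1) 0.0ms=0b +454.545ms=3/4b
2) 454.545ms=3/4b +454.545ms=3/4b
3) 909.091ms=3/2b +909.091ms=3/2b
4) 1818.182ms=3b +909.091ms=3/2b
5) 2727.273ms=9/2b +909.091ms=3/2b
6) 3636.364ms=6b +454.545ms=3/4b
7) 4090.909ms=27/4b +454.545ms=3/4b
8) 4545.455ms=15/2b +909.091ms=3/2b
9) 5454.545ms=9b +606.061ms=1b
10) 6060.606ms=10b +606.061ms=1b
11) 6666.667ms=11b +1515.152ms=5/2b
12) 8181.818ms=27/2b +909.091ms=3/2b
13) 9090.909ms=15b +1818.182ms=3b
Σ=18b of 18 (99bpm 6/8) — PASS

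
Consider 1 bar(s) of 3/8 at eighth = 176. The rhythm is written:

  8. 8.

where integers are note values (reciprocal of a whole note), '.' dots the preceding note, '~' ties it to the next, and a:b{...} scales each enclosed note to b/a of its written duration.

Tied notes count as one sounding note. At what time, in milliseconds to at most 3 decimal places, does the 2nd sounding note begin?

1. 0.0ms @ 0 + 511.364ms (3/2)
2. 511.364ms @ 3/2 + 511.364ms (3/2)

note 2 onset = 3/2b = 511.364ms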